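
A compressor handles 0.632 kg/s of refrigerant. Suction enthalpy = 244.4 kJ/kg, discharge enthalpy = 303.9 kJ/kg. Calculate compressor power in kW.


dh = 303.9 - 244.4 = 59.5 kJ/kg
W = m_dot * dh = 0.632 * 59.5 = 37.6 kW

37.6


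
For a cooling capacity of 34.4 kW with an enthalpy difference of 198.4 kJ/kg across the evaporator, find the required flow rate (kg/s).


m_dot = Q / dh
m_dot = 34.4 / 198.4
m_dot = 0.1734 kg/s

0.1734


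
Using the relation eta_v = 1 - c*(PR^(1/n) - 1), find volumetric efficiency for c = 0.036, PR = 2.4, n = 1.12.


PR^(1/n) = 2.4^(1/1.12) = 2.18511512
eta_v = 1 - 0.036 * (2.18511512 - 1)
eta_v = 0.9573

0.9573


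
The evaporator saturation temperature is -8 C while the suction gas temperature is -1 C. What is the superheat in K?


Superheat = T_suction - T_evap
Superheat = -1 - (-8)
Superheat = 7 K

7


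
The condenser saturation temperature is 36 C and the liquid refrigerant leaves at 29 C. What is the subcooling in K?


Subcooling = T_cond - T_liquid
Subcooling = 36 - 29
Subcooling = 7 K

7


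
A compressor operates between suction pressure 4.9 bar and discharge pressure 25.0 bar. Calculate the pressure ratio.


PR = P_high / P_low
PR = 25.0 / 4.9
PR = 5.102

5.102


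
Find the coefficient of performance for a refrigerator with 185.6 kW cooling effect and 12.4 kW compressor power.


COP = Q_evap / W
COP = 185.6 / 12.4
COP = 14.968

14.968


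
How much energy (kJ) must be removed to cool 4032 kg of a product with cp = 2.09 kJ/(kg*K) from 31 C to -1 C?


dT = 31 - (-1) = 32 K
Q = m * cp * dT = 4032 * 2.09 * 32
Q = 269660 kJ

269660


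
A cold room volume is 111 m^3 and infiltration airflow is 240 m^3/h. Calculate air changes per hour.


ACH = flow / volume
ACH = 240 / 111
ACH = 2.162

2.162


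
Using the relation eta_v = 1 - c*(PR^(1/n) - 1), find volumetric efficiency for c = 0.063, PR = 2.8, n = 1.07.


PR^(1/n) = 2.8^(1/1.07) = 2.61760856
eta_v = 1 - 0.063 * (2.61760856 - 1)
eta_v = 0.8981

0.8981


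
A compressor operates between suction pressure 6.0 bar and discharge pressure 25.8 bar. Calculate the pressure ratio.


PR = P_high / P_low
PR = 25.8 / 6.0
PR = 4.3

4.3


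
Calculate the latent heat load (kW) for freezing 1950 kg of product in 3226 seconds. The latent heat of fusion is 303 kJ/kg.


Q_lat = m * h_fg / t
Q_lat = 1950 * 303 / 3226
Q_lat = 183.15 kW

183.15


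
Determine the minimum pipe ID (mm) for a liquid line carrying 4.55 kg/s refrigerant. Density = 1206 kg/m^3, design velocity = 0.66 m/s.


A = m_dot / (rho * v) = 4.55 / (1206 * 0.66) = 0.005716367657 m^2
d = sqrt(4*A/pi) * 1000
d = 85.3 mm

85.3


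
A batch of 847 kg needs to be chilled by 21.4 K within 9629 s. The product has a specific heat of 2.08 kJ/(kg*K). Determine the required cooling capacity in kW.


Q = m * cp * dT / t
Q = 847 * 2.08 * 21.4 / 9629
Q = 3.915 kW

3.915


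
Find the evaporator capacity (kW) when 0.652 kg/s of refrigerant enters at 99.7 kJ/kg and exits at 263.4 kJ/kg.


dh = 263.4 - 99.7 = 163.7 kJ/kg
Q_evap = m_dot * dh = 0.652 * 163.7
Q_evap = 106.73 kW

106.73


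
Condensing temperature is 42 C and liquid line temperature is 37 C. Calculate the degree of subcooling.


Subcooling = T_cond - T_liquid
Subcooling = 42 - 37
Subcooling = 5 K

5


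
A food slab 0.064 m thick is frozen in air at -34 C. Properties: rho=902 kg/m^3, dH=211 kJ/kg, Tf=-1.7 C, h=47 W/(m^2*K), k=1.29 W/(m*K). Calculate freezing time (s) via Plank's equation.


dT = -1.7 - (-34) = 32.3 K
term1 = a/(2h) = 0.064/(2*47) = 0.0006808510638
term2 = a^2/(8k) = 0.064^2/(8*1.29) = 0.0003968992248
t = rho*dH*1000/dT * (term1 + term2)
t = 902*211*1000/32.3 * (0.0006808510638 + 0.0003968992248)
t = 6350 s

6350


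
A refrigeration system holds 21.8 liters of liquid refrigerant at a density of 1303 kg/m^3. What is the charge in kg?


Charge = V * rho / 1000
Charge = 21.8 * 1303 / 1000
Charge = 28.41 kg

28.41


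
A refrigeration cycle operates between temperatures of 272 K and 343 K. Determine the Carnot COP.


dT = 343 - 272 = 71 K
COP_carnot = T_cold / dT = 272 / 71
COP_carnot = 3.831

3.831


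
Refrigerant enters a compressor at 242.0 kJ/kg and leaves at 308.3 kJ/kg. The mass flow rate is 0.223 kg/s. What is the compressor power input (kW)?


dh = 308.3 - 242.0 = 66.3 kJ/kg
W = m_dot * dh = 0.223 * 66.3 = 14.78 kW

14.78


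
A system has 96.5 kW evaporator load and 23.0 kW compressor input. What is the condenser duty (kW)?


Q_cond = Q_evap + W
Q_cond = 96.5 + 23.0
Q_cond = 119.5 kW

119.5


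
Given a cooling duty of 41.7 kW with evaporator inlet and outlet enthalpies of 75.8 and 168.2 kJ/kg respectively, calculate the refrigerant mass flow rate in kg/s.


dh = 168.2 - 75.8 = 92.4 kJ/kg
m_dot = Q / dh = 41.7 / 92.4 = 0.4513 kg/s

0.4513


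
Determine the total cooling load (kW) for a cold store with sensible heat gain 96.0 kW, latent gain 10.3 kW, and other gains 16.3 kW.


Q_total = Q_s + Q_l + Q_misc
Q_total = 96.0 + 10.3 + 16.3
Q_total = 122.6 kW

122.6


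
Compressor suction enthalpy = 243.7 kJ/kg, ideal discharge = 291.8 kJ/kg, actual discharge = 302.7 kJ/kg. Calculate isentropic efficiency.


dh_ideal = 291.8 - 243.7 = 48.1 kJ/kg
dh_actual = 302.7 - 243.7 = 59.0 kJ/kg
eta_s = dh_ideal / dh_actual = 48.1 / 59.0
eta_s = 0.8153

0.8153


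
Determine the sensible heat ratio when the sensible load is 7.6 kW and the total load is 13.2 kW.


SHR = Q_sensible / Q_total
SHR = 7.6 / 13.2
SHR = 0.576

0.576


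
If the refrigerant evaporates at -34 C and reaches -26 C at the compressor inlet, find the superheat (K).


Superheat = T_suction - T_evap
Superheat = -26 - (-34)
Superheat = 8 K

8


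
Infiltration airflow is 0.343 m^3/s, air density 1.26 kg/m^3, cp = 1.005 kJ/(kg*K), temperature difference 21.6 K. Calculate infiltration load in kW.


Q = V_dot * rho * cp * dT
Q = 0.343 * 1.26 * 1.005 * 21.6
Q = 9.382 kW

9.382


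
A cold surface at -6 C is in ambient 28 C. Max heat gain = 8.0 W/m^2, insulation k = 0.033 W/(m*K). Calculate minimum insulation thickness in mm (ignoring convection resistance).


dT = 28 - (-6) = 34 K
thickness = k * dT / q_max * 1000
thickness = 0.033 * 34 / 8.0 * 1000
thickness = 140.3 mm

140.3


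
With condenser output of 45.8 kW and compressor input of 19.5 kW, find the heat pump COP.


COP_hp = Q_cond / W
COP_hp = 45.8 / 19.5
COP_hp = 2.349

2.349


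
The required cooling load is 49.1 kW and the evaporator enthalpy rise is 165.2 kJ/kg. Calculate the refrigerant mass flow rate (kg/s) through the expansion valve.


m_dot = Q / dh
m_dot = 49.1 / 165.2
m_dot = 0.2972 kg/s

0.2972


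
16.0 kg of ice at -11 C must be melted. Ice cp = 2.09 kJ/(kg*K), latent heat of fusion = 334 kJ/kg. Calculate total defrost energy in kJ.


Sensible heat = cp * dT = 2.09 * 11 = 22.99 kJ/kg
Total per kg = 22.99 + 334 = 356.99 kJ/kg
Q = m * total = 16.0 * 356.99
Q = 5711.8 kJ

5711.8


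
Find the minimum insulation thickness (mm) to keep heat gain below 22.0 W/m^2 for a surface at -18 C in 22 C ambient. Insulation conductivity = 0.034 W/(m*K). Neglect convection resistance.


dT = 22 - (-18) = 40 K
thickness = k * dT / q_max * 1000
thickness = 0.034 * 40 / 22.0 * 1000
thickness = 61.8 mm

61.8


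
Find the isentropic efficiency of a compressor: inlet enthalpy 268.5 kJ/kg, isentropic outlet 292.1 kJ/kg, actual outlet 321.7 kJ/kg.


dh_ideal = 292.1 - 268.5 = 23.6 kJ/kg
dh_actual = 321.7 - 268.5 = 53.2 kJ/kg
eta_s = dh_ideal / dh_actual = 23.6 / 53.2
eta_s = 0.4436

0.4436


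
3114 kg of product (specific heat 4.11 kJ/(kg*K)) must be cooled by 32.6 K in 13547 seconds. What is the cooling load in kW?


Q = m * cp * dT / t
Q = 3114 * 4.11 * 32.6 / 13547
Q = 30.799 kW

30.799


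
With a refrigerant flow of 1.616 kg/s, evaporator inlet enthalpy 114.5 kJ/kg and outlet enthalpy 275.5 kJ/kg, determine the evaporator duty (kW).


dh = 275.5 - 114.5 = 161.0 kJ/kg
Q_evap = m_dot * dh = 1.616 * 161.0
Q_evap = 260.18 kW

260.18


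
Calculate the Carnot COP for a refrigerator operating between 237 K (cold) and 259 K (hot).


dT = 259 - 237 = 22 K
COP_carnot = T_cold / dT = 237 / 22
COP_carnot = 10.773

10.773


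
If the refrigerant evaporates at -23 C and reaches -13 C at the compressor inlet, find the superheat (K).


Superheat = T_suction - T_evap
Superheat = -13 - (-23)
Superheat = 10 K

10


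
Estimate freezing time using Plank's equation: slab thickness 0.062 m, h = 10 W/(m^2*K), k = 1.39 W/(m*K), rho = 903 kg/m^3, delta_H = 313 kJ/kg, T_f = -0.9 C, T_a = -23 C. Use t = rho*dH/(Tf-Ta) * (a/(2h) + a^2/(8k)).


dT = -0.9 - (-23) = 22.1 K
term1 = a/(2h) = 0.062/(2*10) = 0.0031
term2 = a^2/(8k) = 0.062^2/(8*1.39) = 0.0003456834532
t = rho*dH*1000/dT * (term1 + term2)
t = 903*313*1000/22.1 * (0.0031 + 0.0003456834532)
t = 44067 s

44067


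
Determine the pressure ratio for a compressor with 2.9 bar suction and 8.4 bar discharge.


PR = P_high / P_low
PR = 8.4 / 2.9
PR = 2.897

2.897


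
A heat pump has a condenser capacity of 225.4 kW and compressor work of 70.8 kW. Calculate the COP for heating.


COP_hp = Q_cond / W
COP_hp = 225.4 / 70.8
COP_hp = 3.184

3.184


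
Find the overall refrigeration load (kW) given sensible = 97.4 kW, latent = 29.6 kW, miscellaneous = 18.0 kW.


Q_total = Q_s + Q_l + Q_misc
Q_total = 97.4 + 29.6 + 18.0
Q_total = 145.0 kW

145.0


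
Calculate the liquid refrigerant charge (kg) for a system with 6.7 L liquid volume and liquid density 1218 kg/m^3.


Charge = V * rho / 1000
Charge = 6.7 * 1218 / 1000
Charge = 8.16 kg

8.16


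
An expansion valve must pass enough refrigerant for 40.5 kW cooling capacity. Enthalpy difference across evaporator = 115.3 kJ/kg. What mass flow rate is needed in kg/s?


m_dot = Q / dh
m_dot = 40.5 / 115.3
m_dot = 0.3513 kg/s

0.3513


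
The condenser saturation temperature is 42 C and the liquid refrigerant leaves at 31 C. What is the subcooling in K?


Subcooling = T_cond - T_liquid
Subcooling = 42 - 31
Subcooling = 11 K

11


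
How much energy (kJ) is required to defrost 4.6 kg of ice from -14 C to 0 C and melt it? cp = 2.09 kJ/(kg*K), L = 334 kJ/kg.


Sensible heat = cp * dT = 2.09 * 14 = 29.26 kJ/kg
Total per kg = 29.26 + 334 = 363.26 kJ/kg
Q = m * total = 4.6 * 363.26
Q = 1671.0 kJ

1671.0


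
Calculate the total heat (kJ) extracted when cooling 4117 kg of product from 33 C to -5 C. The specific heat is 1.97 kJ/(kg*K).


dT = 33 - (-5) = 38 K
Q = m * cp * dT = 4117 * 1.97 * 38
Q = 308199 kJ

308199


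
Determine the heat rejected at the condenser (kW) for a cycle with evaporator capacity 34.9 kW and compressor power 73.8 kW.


Q_cond = Q_evap + W
Q_cond = 34.9 + 73.8
Q_cond = 108.7 kW

108.7


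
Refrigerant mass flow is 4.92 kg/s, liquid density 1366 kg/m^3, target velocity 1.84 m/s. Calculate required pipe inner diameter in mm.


A = m_dot / (rho * v) = 4.92 / (1366 * 1.84) = 0.001957476606 m^2
d = sqrt(4*A/pi) * 1000
d = 49.9 mm

49.9


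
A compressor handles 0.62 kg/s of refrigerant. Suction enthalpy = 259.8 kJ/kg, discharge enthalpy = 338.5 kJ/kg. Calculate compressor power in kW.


dh = 338.5 - 259.8 = 78.7 kJ/kg
W = m_dot * dh = 0.62 * 78.7 = 48.79 kW

48.79


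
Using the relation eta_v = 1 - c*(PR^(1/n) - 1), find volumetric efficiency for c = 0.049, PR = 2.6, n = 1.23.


PR^(1/n) = 2.6^(1/1.23) = 2.17458659
eta_v = 1 - 0.049 * (2.17458659 - 1)
eta_v = 0.9424

0.9424


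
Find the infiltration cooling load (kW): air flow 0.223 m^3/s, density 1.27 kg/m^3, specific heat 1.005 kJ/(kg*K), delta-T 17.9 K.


Q = V_dot * rho * cp * dT
Q = 0.223 * 1.27 * 1.005 * 17.9
Q = 5.095 kW

5.095


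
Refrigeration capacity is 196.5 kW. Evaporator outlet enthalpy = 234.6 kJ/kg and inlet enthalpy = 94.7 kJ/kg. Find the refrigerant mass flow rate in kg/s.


dh = 234.6 - 94.7 = 139.9 kJ/kg
m_dot = Q / dh = 196.5 / 139.9 = 1.4046 kg/s

1.4046


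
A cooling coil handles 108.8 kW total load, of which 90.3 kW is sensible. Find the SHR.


SHR = Q_sensible / Q_total
SHR = 90.3 / 108.8
SHR = 0.83

0.83


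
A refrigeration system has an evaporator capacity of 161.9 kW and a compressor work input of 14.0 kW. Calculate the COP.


COP = Q_evap / W
COP = 161.9 / 14.0
COP = 11.564

11.564


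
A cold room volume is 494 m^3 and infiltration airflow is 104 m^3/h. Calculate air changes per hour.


ACH = flow / volume
ACH = 104 / 494
ACH = 0.211

0.211


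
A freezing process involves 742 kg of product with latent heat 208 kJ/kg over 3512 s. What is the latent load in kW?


Q_lat = m * h_fg / t
Q_lat = 742 * 208 / 3512
Q_lat = 43.95 kW

43.95


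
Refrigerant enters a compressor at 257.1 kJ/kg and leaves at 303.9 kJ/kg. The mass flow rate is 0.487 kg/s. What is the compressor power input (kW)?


dh = 303.9 - 257.1 = 46.8 kJ/kg
W = m_dot * dh = 0.487 * 46.8 = 22.79 kW

22.79


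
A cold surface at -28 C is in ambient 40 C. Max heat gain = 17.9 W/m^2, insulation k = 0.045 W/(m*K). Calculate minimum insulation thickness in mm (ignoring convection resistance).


dT = 40 - (-28) = 68 K
thickness = k * dT / q_max * 1000
thickness = 0.045 * 68 / 17.9 * 1000
thickness = 170.9 mm

170.9


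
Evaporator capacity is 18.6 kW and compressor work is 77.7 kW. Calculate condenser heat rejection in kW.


Q_cond = Q_evap + W
Q_cond = 18.6 + 77.7
Q_cond = 96.3 kW

96.3


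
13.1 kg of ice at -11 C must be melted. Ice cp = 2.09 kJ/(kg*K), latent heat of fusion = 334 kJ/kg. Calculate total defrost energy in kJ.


Sensible heat = cp * dT = 2.09 * 11 = 22.99 kJ/kg
Total per kg = 22.99 + 334 = 356.99 kJ/kg
Q = m * total = 13.1 * 356.99
Q = 4676.6 kJ

4676.6


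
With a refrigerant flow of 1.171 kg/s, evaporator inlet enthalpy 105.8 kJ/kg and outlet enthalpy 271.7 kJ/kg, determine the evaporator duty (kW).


dh = 271.7 - 105.8 = 165.9 kJ/kg
Q_evap = m_dot * dh = 1.171 * 165.9
Q_evap = 194.27 kW

194.27


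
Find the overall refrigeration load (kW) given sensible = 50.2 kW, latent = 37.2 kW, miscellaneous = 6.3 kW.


Q_total = Q_s + Q_l + Q_misc
Q_total = 50.2 + 37.2 + 6.3
Q_total = 93.7 kW

93.7


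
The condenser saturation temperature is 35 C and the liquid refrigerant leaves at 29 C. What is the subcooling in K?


Subcooling = T_cond - T_liquid
Subcooling = 35 - 29
Subcooling = 6 K

6


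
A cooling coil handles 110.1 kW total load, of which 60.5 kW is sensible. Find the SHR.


SHR = Q_sensible / Q_total
SHR = 60.5 / 110.1
SHR = 0.55

0.55


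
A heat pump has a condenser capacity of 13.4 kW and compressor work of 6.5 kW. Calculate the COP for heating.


COP_hp = Q_cond / W
COP_hp = 13.4 / 6.5
COP_hp = 2.062

2.062


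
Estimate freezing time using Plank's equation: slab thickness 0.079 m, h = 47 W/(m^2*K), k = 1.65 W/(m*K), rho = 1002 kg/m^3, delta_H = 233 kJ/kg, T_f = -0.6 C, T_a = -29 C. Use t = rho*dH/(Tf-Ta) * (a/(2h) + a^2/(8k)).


dT = -0.6 - (-29) = 28.4 K
term1 = a/(2h) = 0.079/(2*47) = 0.0008404255319
term2 = a^2/(8k) = 0.079^2/(8*1.65) = 0.0004728030303
t = rho*dH*1000/dT * (term1 + term2)
t = 1002*233*1000/28.4 * (0.0008404255319 + 0.0004728030303)
t = 10796 s

10796


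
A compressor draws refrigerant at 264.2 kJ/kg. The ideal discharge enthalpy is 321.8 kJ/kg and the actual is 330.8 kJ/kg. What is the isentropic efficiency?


dh_ideal = 321.8 - 264.2 = 57.6 kJ/kg
dh_actual = 330.8 - 264.2 = 66.6 kJ/kg
eta_s = dh_ideal / dh_actual = 57.6 / 66.6
eta_s = 0.8649

0.8649


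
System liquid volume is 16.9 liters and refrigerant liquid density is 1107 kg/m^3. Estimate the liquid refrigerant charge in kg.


Charge = V * rho / 1000
Charge = 16.9 * 1107 / 1000
Charge = 18.71 kg

18.71


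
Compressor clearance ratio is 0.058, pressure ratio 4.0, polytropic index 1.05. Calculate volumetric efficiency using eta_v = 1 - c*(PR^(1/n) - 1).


PR^(1/n) = 4.0^(1/1.05) = 3.74447097
eta_v = 1 - 0.058 * (3.74447097 - 1)
eta_v = 0.8408

0.8408


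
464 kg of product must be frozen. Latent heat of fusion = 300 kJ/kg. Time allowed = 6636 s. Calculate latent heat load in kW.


Q_lat = m * h_fg / t
Q_lat = 464 * 300 / 6636
Q_lat = 20.98 kW

20.98


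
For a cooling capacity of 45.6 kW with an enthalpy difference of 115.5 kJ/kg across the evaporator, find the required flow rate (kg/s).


m_dot = Q / dh
m_dot = 45.6 / 115.5
m_dot = 0.3948 kg/s

0.3948


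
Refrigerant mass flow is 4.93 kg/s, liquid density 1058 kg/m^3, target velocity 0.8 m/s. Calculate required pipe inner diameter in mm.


A = m_dot / (rho * v) = 4.93 / (1058 * 0.8) = 0.005824669187 m^2
d = sqrt(4*A/pi) * 1000
d = 86.1 mm

86.1


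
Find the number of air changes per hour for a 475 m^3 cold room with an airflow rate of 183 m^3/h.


ACH = flow / volume
ACH = 183 / 475
ACH = 0.385

0.385


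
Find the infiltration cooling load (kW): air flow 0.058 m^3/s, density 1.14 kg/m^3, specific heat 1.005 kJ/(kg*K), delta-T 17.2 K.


Q = V_dot * rho * cp * dT
Q = 0.058 * 1.14 * 1.005 * 17.2
Q = 1.143 kW

1.143


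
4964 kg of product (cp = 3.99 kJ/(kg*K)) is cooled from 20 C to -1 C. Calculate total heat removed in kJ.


dT = 20 - (-1) = 21 K
Q = m * cp * dT = 4964 * 3.99 * 21
Q = 415934 kJ

415934


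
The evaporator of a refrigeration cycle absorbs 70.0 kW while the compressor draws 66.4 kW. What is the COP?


COP = Q_evap / W
COP = 70.0 / 66.4
COP = 1.054

1.054


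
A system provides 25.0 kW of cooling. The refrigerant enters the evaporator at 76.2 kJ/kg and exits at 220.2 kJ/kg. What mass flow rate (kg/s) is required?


dh = 220.2 - 76.2 = 144.0 kJ/kg
m_dot = Q / dh = 25.0 / 144.0 = 0.1736 kg/s

0.1736


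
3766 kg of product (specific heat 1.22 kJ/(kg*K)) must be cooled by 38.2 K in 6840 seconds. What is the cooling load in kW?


Q = m * cp * dT / t
Q = 3766 * 1.22 * 38.2 / 6840
Q = 25.659 kW

25.659


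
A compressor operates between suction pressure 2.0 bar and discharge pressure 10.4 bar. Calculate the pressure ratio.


PR = P_high / P_low
PR = 10.4 / 2.0
PR = 5.2

5.2


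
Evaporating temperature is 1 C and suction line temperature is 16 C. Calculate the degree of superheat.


Superheat = T_suction - T_evap
Superheat = 16 - (1)
Superheat = 15 K

15


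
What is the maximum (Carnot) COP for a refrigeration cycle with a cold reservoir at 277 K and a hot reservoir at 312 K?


dT = 312 - 277 = 35 K
COP_carnot = T_cold / dT = 277 / 35
COP_carnot = 7.914

7.914


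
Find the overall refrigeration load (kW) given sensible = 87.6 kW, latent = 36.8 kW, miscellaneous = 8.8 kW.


Q_total = Q_s + Q_l + Q_misc
Q_total = 87.6 + 36.8 + 8.8
Q_total = 133.2 kW

133.2


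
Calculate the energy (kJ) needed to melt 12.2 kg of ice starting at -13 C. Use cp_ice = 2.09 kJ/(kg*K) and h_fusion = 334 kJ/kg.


Sensible heat = cp * dT = 2.09 * 13 = 27.17 kJ/kg
Total per kg = 27.17 + 334 = 361.17 kJ/kg
Q = m * total = 12.2 * 361.17
Q = 4406.3 kJ

4406.3


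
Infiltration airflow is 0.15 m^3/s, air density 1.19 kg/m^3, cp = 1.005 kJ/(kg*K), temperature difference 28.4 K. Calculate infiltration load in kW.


Q = V_dot * rho * cp * dT
Q = 0.15 * 1.19 * 1.005 * 28.4
Q = 5.095 kW

5.095


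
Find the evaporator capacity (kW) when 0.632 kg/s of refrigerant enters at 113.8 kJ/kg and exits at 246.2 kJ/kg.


dh = 246.2 - 113.8 = 132.4 kJ/kg
Q_evap = m_dot * dh = 0.632 * 132.4
Q_evap = 83.68 kW

83.68


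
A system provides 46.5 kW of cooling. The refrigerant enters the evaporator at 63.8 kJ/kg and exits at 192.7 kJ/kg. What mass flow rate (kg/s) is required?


dh = 192.7 - 63.8 = 128.9 kJ/kg
m_dot = Q / dh = 46.5 / 128.9 = 0.3607 kg/s

0.3607


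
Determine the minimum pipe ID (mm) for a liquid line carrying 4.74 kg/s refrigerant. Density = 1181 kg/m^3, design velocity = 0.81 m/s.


A = m_dot / (rho * v) = 4.74 / (1181 * 0.81) = 0.004954997334 m^2
d = sqrt(4*A/pi) * 1000
d = 79.4 mm

79.4


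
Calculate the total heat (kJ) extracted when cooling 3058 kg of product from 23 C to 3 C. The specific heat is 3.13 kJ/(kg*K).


dT = 23 - (3) = 20 K
Q = m * cp * dT = 3058 * 3.13 * 20
Q = 191431 kJ

191431


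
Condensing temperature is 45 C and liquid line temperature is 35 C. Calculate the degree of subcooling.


Subcooling = T_cond - T_liquid
Subcooling = 45 - 35
Subcooling = 10 K

10


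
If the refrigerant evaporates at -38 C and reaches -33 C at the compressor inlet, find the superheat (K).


Superheat = T_suction - T_evap
Superheat = -33 - (-38)
Superheat = 5 K

5


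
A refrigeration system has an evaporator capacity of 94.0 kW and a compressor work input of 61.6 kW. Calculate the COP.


COP = Q_evap / W
COP = 94.0 / 61.6
COP = 1.526

1.526


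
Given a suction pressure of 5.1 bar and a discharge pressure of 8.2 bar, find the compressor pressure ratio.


PR = P_high / P_low
PR = 8.2 / 5.1
PR = 1.608

1.608


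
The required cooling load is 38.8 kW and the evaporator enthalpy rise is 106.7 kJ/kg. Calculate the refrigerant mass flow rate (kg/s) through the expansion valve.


m_dot = Q / dh
m_dot = 38.8 / 106.7
m_dot = 0.3636 kg/s

0.3636


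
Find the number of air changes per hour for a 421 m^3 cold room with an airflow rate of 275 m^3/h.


ACH = flow / volume
ACH = 275 / 421
ACH = 0.653

0.653


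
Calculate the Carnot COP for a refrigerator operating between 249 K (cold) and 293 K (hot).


dT = 293 - 249 = 44 K
COP_carnot = T_cold / dT = 249 / 44
COP_carnot = 5.659

5.659


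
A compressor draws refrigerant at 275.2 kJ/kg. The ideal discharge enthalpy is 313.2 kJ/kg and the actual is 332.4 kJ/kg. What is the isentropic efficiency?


dh_ideal = 313.2 - 275.2 = 38.0 kJ/kg
dh_actual = 332.4 - 275.2 = 57.2 kJ/kg
eta_s = dh_ideal / dh_actual = 38.0 / 57.2
eta_s = 0.6643

0.6643


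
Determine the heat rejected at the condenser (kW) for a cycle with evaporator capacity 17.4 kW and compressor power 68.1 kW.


Q_cond = Q_evap + W
Q_cond = 17.4 + 68.1
Q_cond = 85.5 kW

85.5


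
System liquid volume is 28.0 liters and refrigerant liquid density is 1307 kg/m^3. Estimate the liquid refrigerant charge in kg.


Charge = V * rho / 1000
Charge = 28.0 * 1307 / 1000
Charge = 36.6 kg

36.6


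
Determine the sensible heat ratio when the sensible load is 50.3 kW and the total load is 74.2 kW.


SHR = Q_sensible / Q_total
SHR = 50.3 / 74.2
SHR = 0.678

0.678


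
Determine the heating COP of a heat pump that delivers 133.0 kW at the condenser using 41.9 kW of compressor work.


COP_hp = Q_cond / W
COP_hp = 133.0 / 41.9
COP_hp = 3.174

3.174


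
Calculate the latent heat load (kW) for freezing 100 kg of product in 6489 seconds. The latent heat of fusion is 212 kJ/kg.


Q_lat = m * h_fg / t
Q_lat = 100 * 212 / 6489
Q_lat = 3.27 kW

3.27


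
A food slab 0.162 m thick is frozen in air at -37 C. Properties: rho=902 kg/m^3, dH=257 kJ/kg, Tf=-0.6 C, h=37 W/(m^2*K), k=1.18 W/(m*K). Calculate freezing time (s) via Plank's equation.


dT = -0.6 - (-37) = 36.4 K
term1 = a/(2h) = 0.162/(2*37) = 0.002189189189
term2 = a^2/(8k) = 0.162^2/(8*1.18) = 0.002780084746
t = rho*dH*1000/dT * (term1 + term2)
t = 902*257*1000/36.4 * (0.002189189189 + 0.002780084746)
t = 31647 s

31647


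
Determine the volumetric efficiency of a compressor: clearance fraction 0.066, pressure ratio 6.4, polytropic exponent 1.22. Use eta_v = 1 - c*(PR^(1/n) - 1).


PR^(1/n) = 6.4^(1/1.22) = 4.57934388
eta_v = 1 - 0.066 * (4.57934388 - 1)
eta_v = 0.7638

0.7638


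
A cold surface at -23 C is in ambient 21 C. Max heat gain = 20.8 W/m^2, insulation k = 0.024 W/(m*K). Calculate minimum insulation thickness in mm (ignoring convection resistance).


dT = 21 - (-23) = 44 K
thickness = k * dT / q_max * 1000
thickness = 0.024 * 44 / 20.8 * 1000
thickness = 50.8 mm

50.8


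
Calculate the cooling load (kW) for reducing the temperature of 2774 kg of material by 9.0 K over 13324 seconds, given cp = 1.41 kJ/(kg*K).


Q = m * cp * dT / t
Q = 2774 * 1.41 * 9.0 / 13324
Q = 2.642 kW

2.642


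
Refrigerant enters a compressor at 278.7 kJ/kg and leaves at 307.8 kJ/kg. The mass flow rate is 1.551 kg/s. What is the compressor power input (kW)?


dh = 307.8 - 278.7 = 29.1 kJ/kg
W = m_dot * dh = 1.551 * 29.1 = 45.13 kW

45.13


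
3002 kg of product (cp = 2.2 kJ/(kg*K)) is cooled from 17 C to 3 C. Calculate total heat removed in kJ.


dT = 17 - (3) = 14 K
Q = m * cp * dT = 3002 * 2.2 * 14
Q = 92462 kJ

92462


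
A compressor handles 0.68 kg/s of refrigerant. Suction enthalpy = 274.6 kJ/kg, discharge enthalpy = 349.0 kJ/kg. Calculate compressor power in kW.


dh = 349.0 - 274.6 = 74.4 kJ/kg
W = m_dot * dh = 0.68 * 74.4 = 50.59 kW

50.59


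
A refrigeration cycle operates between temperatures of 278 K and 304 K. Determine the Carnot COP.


dT = 304 - 278 = 26 K
COP_carnot = T_cold / dT = 278 / 26
COP_carnot = 10.692

10.692


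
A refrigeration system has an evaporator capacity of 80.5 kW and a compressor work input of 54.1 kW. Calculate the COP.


COP = Q_evap / W
COP = 80.5 / 54.1
COP = 1.488

1.488


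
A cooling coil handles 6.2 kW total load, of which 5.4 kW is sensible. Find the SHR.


SHR = Q_sensible / Q_total
SHR = 5.4 / 6.2
SHR = 0.871

0.871


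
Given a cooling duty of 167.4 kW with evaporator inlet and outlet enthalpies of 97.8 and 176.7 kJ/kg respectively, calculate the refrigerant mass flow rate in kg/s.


dh = 176.7 - 97.8 = 78.9 kJ/kg
m_dot = Q / dh = 167.4 / 78.9 = 2.1217 kg/s

2.1217


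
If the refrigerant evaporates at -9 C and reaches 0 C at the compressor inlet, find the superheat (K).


Superheat = T_suction - T_evap
Superheat = 0 - (-9)
Superheat = 9 K

9


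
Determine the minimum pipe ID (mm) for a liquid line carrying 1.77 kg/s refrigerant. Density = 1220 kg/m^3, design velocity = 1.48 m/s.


A = m_dot / (rho * v) = 1.77 / (1220 * 1.48) = 0.0009802835623 m^2
d = sqrt(4*A/pi) * 1000
d = 35.3 mm

35.3


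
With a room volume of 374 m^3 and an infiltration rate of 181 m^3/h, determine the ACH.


ACH = flow / volume
ACH = 181 / 374
ACH = 0.484

0.484


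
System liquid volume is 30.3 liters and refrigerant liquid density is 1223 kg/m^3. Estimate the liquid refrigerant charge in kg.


Charge = V * rho / 1000
Charge = 30.3 * 1223 / 1000
Charge = 37.06 kg

37.06


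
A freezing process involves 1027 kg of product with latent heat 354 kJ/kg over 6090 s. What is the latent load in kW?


Q_lat = m * h_fg / t
Q_lat = 1027 * 354 / 6090
Q_lat = 59.7 kW

59.7


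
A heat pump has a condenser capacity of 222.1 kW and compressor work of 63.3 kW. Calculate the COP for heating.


COP_hp = Q_cond / W
COP_hp = 222.1 / 63.3
COP_hp = 3.509

3.509


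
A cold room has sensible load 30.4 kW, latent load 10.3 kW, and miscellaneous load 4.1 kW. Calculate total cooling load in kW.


Q_total = Q_s + Q_l + Q_misc
Q_total = 30.4 + 10.3 + 4.1
Q_total = 44.8 kW

44.8


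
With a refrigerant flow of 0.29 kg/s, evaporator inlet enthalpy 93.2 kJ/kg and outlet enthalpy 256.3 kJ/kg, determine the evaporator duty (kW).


dh = 256.3 - 93.2 = 163.1 kJ/kg
Q_evap = m_dot * dh = 0.29 * 163.1
Q_evap = 47.3 kW

47.3


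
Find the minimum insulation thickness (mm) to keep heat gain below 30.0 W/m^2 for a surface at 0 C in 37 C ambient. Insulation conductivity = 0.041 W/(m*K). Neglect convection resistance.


dT = 37 - (0) = 37 K
thickness = k * dT / q_max * 1000
thickness = 0.041 * 37 / 30.0 * 1000
thickness = 50.6 mm

50.6


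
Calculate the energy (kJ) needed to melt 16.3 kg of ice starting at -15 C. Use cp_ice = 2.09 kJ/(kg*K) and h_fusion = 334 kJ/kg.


Sensible heat = cp * dT = 2.09 * 15 = 31.35 kJ/kg
Total per kg = 31.35 + 334 = 365.35 kJ/kg
Q = m * total = 16.3 * 365.35
Q = 5955.2 kJ

5955.2


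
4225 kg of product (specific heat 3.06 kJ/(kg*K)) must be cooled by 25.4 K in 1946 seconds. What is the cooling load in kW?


Q = m * cp * dT / t
Q = 4225 * 3.06 * 25.4 / 1946
Q = 168.748 kW

168.748


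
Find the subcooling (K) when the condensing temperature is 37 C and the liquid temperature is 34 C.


Subcooling = T_cond - T_liquid
Subcooling = 37 - 34
Subcooling = 3 K

3


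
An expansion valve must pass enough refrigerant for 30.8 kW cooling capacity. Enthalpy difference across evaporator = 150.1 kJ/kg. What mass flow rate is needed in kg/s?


m_dot = Q / dh
m_dot = 30.8 / 150.1
m_dot = 0.2052 kg/s

0.2052


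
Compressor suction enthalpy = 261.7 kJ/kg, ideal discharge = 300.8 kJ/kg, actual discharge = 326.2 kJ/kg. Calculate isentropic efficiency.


dh_ideal = 300.8 - 261.7 = 39.1 kJ/kg
dh_actual = 326.2 - 261.7 = 64.5 kJ/kg
eta_s = dh_ideal / dh_actual = 39.1 / 64.5
eta_s = 0.6062

0.6062


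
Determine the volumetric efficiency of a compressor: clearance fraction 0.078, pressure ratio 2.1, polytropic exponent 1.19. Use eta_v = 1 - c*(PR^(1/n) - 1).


PR^(1/n) = 2.1^(1/1.19) = 1.86540234
eta_v = 1 - 0.078 * (1.86540234 - 1)
eta_v = 0.9325

0.9325


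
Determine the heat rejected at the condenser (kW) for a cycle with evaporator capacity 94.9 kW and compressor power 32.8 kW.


Q_cond = Q_evap + W
Q_cond = 94.9 + 32.8
Q_cond = 127.7 kW

127.7


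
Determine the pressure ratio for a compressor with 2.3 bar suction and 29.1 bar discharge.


PR = P_high / P_low
PR = 29.1 / 2.3
PR = 12.652

12.652


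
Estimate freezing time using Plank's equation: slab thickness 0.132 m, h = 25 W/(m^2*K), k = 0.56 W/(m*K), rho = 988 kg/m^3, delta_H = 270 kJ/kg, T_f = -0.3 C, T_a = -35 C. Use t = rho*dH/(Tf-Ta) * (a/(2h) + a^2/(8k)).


dT = -0.3 - (-35) = 34.7 K
term1 = a/(2h) = 0.132/(2*25) = 0.00264
term2 = a^2/(8k) = 0.132^2/(8*0.56) = 0.003889285714
t = rho*dH*1000/dT * (term1 + term2)
t = 988*270*1000/34.7 * (0.00264 + 0.003889285714)
t = 50195 s

50195


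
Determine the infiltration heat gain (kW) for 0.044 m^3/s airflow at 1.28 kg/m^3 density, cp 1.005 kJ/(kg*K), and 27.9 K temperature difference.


Q = V_dot * rho * cp * dT
Q = 0.044 * 1.28 * 1.005 * 27.9
Q = 1.579 kW

1.579


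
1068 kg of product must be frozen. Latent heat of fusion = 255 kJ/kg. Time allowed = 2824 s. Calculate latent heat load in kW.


Q_lat = m * h_fg / t
Q_lat = 1068 * 255 / 2824
Q_lat = 96.44 kW

96.44


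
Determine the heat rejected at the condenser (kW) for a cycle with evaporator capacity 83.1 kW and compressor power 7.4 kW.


Q_cond = Q_evap + W
Q_cond = 83.1 + 7.4
Q_cond = 90.5 kW

90.5


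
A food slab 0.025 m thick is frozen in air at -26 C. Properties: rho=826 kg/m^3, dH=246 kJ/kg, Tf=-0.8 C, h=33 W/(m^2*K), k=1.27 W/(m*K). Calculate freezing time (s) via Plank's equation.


dT = -0.8 - (-26) = 25.2 K
term1 = a/(2h) = 0.025/(2*33) = 0.0003787878788
term2 = a^2/(8k) = 0.025^2/(8*1.27) = 0.00006151574803
t = rho*dH*1000/dT * (term1 + term2)
t = 826*246*1000/25.2 * (0.0003787878788 + 0.00006151574803)
t = 3550 s

3550


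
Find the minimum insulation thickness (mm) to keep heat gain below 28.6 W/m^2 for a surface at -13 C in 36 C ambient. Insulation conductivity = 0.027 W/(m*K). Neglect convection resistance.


dT = 36 - (-13) = 49 K
thickness = k * dT / q_max * 1000
thickness = 0.027 * 49 / 28.6 * 1000
thickness = 46.3 mm

46.3


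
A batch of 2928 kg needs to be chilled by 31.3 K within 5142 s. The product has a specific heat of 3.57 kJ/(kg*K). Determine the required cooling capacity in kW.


Q = m * cp * dT / t
Q = 2928 * 3.57 * 31.3 / 5142
Q = 63.628 kW

63.628


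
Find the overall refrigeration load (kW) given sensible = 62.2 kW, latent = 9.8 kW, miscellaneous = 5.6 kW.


Q_total = Q_s + Q_l + Q_misc
Q_total = 62.2 + 9.8 + 5.6
Q_total = 77.6 kW

77.6


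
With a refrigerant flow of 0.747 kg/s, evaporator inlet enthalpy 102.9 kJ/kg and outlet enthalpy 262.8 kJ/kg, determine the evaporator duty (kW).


dh = 262.8 - 102.9 = 159.9 kJ/kg
Q_evap = m_dot * dh = 0.747 * 159.9
Q_evap = 119.45 kW

119.45


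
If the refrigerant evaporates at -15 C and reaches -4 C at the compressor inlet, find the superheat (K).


Superheat = T_suction - T_evap
Superheat = -4 - (-15)
Superheat = 11 K

11


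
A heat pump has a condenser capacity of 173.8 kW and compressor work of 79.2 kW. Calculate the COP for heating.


COP_hp = Q_cond / W
COP_hp = 173.8 / 79.2
COP_hp = 2.194

2.194


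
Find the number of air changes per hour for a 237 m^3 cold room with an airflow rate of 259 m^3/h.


ACH = flow / volume
ACH = 259 / 237
ACH = 1.093

1.093


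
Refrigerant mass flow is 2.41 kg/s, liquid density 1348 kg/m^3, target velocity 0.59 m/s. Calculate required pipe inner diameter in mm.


A = m_dot / (rho * v) = 2.41 / (1348 * 0.59) = 0.003030226827 m^2
d = sqrt(4*A/pi) * 1000
d = 62.1 mm

62.1


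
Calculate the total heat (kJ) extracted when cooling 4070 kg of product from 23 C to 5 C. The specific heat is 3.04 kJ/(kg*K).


dT = 23 - (5) = 18 K
Q = m * cp * dT = 4070 * 3.04 * 18
Q = 222710 kJ

222710


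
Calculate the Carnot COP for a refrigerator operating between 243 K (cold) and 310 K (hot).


dT = 310 - 243 = 67 K
COP_carnot = T_cold / dT = 243 / 67
COP_carnot = 3.627

3.627


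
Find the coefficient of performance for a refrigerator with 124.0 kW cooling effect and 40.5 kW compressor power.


COP = Q_evap / W
COP = 124.0 / 40.5
COP = 3.062

3.062


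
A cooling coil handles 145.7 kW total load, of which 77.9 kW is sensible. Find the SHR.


SHR = Q_sensible / Q_total
SHR = 77.9 / 145.7
SHR = 0.535

0.535


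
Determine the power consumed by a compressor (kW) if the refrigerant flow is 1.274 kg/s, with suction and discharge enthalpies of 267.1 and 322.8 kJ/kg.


dh = 322.8 - 267.1 = 55.7 kJ/kg
W = m_dot * dh = 1.274 * 55.7 = 70.96 kW

70.96


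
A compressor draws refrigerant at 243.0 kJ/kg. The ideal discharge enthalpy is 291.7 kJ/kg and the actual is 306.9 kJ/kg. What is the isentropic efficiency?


dh_ideal = 291.7 - 243.0 = 48.7 kJ/kg
dh_actual = 306.9 - 243.0 = 63.9 kJ/kg
eta_s = dh_ideal / dh_actual = 48.7 / 63.9
eta_s = 0.7621

0.7621


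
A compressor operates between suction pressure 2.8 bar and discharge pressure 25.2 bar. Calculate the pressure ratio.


PR = P_high / P_low
PR = 25.2 / 2.8
PR = 9.0

9.0


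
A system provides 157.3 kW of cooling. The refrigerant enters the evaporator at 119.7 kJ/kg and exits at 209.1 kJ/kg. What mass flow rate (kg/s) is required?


dh = 209.1 - 119.7 = 89.4 kJ/kg
m_dot = Q / dh = 157.3 / 89.4 = 1.7595 kg/s

1.7595


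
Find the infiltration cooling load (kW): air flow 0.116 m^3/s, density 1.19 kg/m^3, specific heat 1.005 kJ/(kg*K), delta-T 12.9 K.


Q = V_dot * rho * cp * dT
Q = 0.116 * 1.19 * 1.005 * 12.9
Q = 1.79 kW

1.79


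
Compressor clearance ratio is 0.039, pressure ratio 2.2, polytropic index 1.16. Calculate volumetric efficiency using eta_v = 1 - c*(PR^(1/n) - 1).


PR^(1/n) = 2.2^(1/1.16) = 1.97329478
eta_v = 1 - 0.039 * (1.97329478 - 1)
eta_v = 0.962

0.962


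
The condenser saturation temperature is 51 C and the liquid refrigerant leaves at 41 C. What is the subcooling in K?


Subcooling = T_cond - T_liquid
Subcooling = 51 - 41
Subcooling = 10 K

10


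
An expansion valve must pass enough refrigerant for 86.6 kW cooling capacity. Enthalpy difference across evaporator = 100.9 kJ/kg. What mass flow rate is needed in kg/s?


m_dot = Q / dh
m_dot = 86.6 / 100.9
m_dot = 0.8583 kg/s

0.8583


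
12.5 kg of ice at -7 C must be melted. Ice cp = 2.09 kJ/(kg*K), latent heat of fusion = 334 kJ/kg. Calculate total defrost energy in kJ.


Sensible heat = cp * dT = 2.09 * 7 = 14.63 kJ/kg
Total per kg = 14.63 + 334 = 348.63 kJ/kg
Q = m * total = 12.5 * 348.63
Q = 4357.9 kJ

4357.9


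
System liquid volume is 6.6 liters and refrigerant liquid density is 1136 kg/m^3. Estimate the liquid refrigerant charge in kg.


Charge = V * rho / 1000
Charge = 6.6 * 1136 / 1000
Charge = 7.5 kg

7.5


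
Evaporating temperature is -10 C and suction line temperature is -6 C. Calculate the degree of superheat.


Superheat = T_suction - T_evap
Superheat = -6 - (-10)
Superheat = 4 K

4


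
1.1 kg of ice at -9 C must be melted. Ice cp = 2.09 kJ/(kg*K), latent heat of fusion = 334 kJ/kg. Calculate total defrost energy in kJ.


Sensible heat = cp * dT = 2.09 * 9 = 18.81 kJ/kg
Total per kg = 18.81 + 334 = 352.81 kJ/kg
Q = m * total = 1.1 * 352.81
Q = 388.1 kJ

388.1


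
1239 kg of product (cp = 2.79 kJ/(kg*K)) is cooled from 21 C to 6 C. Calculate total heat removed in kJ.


dT = 21 - (6) = 15 K
Q = m * cp * dT = 1239 * 2.79 * 15
Q = 51852 kJ

51852


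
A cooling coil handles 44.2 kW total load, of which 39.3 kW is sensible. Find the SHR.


SHR = Q_sensible / Q_total
SHR = 39.3 / 44.2
SHR = 0.889

0.889


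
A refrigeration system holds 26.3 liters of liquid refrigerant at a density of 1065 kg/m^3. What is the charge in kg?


Charge = V * rho / 1000
Charge = 26.3 * 1065 / 1000
Charge = 28.01 kg

28.01


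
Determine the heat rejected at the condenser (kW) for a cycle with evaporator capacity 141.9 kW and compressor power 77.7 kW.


Q_cond = Q_evap + W
Q_cond = 141.9 + 77.7
Q_cond = 219.6 kW

219.6


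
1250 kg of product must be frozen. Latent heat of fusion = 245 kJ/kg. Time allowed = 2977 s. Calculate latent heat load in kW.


Q_lat = m * h_fg / t
Q_lat = 1250 * 245 / 2977
Q_lat = 102.87 kW

102.87


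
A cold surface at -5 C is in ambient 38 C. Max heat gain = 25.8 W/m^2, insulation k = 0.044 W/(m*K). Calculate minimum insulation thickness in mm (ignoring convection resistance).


dT = 38 - (-5) = 43 K
thickness = k * dT / q_max * 1000
thickness = 0.044 * 43 / 25.8 * 1000
thickness = 73.3 mm

73.3


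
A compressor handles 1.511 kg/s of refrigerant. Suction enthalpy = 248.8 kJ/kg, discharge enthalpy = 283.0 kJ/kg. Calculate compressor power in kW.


dh = 283.0 - 248.8 = 34.2 kJ/kg
W = m_dot * dh = 1.511 * 34.2 = 51.68 kW

51.68


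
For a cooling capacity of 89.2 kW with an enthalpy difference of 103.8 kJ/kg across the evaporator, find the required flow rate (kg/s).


m_dot = Q / dh
m_dot = 89.2 / 103.8
m_dot = 0.8593 kg/s

0.8593


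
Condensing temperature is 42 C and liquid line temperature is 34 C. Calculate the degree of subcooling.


Subcooling = T_cond - T_liquid
Subcooling = 42 - 34
Subcooling = 8 K

8


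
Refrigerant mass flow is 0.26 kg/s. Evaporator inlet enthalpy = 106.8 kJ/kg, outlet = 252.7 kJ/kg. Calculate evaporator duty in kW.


dh = 252.7 - 106.8 = 145.9 kJ/kg
Q_evap = m_dot * dh = 0.26 * 145.9
Q_evap = 37.93 kW

37.93


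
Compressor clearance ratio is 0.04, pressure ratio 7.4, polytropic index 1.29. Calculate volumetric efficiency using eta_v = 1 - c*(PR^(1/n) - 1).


PR^(1/n) = 7.4^(1/1.29) = 4.71870729
eta_v = 1 - 0.04 * (4.71870729 - 1)
eta_v = 0.8513

0.8513


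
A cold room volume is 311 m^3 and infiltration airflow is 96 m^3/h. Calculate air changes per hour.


ACH = flow / volume
ACH = 96 / 311
ACH = 0.309

0.309


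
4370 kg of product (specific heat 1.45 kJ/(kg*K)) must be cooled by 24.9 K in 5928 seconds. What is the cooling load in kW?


Q = m * cp * dT / t
Q = 4370 * 1.45 * 24.9 / 5928
Q = 26.616 kW

26.616


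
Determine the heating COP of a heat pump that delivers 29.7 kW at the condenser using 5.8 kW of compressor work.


COP_hp = Q_cond / W
COP_hp = 29.7 / 5.8
COP_hp = 5.121

5.121


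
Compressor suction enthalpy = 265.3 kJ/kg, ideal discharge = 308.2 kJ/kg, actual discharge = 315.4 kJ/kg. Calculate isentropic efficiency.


dh_ideal = 308.2 - 265.3 = 42.9 kJ/kg
dh_actual = 315.4 - 265.3 = 50.1 kJ/kg
eta_s = dh_ideal / dh_actual = 42.9 / 50.1
eta_s = 0.8563

0.8563
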